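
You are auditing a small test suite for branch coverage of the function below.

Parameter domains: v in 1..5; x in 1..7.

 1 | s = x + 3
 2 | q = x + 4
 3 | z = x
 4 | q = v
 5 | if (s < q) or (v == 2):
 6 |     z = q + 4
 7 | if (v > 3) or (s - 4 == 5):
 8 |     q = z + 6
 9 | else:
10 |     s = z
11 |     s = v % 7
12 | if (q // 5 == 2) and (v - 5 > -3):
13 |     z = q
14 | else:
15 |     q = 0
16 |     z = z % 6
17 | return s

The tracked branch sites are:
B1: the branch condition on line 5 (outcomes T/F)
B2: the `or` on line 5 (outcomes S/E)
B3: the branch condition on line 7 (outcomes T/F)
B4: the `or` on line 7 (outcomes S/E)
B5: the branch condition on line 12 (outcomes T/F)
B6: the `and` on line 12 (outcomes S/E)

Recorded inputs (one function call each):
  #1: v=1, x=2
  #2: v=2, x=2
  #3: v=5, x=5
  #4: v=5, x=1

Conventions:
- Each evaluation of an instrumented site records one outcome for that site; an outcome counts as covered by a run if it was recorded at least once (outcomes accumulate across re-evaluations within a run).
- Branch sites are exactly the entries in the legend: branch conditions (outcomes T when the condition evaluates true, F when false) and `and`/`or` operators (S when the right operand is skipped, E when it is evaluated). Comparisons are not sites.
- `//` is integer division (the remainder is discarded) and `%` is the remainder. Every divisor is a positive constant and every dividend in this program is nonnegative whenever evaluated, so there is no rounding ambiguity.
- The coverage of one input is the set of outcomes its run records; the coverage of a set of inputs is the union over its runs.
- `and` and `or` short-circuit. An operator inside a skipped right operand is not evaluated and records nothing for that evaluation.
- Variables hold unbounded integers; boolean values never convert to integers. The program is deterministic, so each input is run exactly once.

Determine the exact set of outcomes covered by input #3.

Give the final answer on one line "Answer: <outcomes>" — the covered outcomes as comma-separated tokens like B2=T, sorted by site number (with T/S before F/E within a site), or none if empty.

Tracing the run of input #3 (v=5, x=5):
  B2->E, B1->F, B4->S, B3->T, B6->E, B5->T
collecting distinct outcomes: B1=F, B2=E, B3=T, B4=S, B5=T, B6=E

Answer: B1=F, B2=E, B3=T, B4=S, B5=T, B6=E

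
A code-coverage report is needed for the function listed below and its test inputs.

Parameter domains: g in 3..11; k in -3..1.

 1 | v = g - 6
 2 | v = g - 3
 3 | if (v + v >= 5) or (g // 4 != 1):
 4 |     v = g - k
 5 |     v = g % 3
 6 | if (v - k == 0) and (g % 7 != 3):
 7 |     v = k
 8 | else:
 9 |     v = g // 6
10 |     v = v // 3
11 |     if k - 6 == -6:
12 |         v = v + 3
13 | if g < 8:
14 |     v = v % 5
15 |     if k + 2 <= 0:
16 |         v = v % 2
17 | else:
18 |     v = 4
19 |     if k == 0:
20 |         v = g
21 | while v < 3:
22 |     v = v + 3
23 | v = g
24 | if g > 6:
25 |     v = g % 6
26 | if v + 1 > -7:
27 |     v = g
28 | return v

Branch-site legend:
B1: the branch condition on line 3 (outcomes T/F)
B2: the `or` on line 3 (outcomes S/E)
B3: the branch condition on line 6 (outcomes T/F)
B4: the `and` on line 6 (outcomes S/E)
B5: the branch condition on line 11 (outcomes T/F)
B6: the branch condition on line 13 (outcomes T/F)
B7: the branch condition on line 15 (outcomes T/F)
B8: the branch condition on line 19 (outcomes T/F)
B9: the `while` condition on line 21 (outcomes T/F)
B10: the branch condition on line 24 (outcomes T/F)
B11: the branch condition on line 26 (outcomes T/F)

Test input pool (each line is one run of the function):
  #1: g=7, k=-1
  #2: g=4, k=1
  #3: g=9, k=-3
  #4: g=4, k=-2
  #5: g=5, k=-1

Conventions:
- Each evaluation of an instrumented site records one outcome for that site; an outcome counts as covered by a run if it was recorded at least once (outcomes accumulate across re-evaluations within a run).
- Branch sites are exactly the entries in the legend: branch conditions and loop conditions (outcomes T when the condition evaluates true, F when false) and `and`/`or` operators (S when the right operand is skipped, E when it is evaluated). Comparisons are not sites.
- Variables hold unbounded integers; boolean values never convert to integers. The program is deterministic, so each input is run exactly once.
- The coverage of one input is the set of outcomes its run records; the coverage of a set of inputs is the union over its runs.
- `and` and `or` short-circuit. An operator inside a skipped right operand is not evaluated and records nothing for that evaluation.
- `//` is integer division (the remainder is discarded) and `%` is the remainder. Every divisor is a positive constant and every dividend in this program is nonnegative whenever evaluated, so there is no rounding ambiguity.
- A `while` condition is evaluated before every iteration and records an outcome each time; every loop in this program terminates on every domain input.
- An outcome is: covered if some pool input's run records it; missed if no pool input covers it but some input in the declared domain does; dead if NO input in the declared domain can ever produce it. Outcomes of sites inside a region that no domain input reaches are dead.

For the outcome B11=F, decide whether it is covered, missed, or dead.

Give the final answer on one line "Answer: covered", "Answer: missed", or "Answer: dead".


no pool input records B11=F
checking all 45 inputs in the declared domain: B11=F is never recorded -> dead
Answer: dead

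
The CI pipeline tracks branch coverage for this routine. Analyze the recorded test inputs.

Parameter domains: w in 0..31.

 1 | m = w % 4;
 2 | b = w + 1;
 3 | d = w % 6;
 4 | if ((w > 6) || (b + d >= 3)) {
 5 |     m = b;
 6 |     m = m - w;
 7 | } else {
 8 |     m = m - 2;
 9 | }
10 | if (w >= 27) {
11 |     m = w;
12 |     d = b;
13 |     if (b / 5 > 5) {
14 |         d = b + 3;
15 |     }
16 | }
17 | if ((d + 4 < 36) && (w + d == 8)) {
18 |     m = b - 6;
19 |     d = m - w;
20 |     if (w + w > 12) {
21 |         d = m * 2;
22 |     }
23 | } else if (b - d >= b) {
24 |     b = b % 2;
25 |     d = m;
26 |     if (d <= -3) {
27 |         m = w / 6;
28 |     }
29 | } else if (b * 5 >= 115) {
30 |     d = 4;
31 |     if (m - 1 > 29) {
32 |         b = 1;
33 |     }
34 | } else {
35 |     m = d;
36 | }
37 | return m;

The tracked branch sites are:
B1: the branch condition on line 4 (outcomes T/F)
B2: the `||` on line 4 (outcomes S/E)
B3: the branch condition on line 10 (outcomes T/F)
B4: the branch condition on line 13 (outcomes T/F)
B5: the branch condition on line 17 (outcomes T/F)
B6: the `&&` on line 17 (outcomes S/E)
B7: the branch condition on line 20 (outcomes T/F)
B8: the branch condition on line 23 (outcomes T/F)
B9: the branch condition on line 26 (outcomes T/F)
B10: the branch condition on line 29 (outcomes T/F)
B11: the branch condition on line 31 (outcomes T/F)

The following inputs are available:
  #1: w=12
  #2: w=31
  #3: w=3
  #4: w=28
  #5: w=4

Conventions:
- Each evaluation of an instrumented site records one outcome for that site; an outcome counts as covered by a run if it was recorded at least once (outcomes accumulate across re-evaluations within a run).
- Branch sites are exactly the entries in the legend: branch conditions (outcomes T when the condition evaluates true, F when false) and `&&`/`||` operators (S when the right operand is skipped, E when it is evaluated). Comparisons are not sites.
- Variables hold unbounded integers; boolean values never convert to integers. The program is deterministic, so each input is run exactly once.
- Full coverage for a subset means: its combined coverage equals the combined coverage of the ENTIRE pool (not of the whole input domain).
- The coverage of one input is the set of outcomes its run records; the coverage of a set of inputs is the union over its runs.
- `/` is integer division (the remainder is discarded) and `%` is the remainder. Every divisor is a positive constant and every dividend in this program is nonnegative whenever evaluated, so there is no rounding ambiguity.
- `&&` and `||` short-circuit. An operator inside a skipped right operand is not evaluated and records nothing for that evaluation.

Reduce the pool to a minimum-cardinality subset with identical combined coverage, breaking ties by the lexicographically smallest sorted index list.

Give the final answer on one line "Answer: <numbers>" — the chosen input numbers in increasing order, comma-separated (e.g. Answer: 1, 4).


input #1 (w=12): covers B1=T, B2=S, B3=F, B5=F, B6=E, B8=T, B9=F
input #2 (w=31): covers B1=T, B2=S, B3=T, B4=T, B5=F, B6=S, B8=F, B10=T, B11=T
input #3 (w=3): covers B1=T, B2=E, B3=F, B5=F, B6=E, B8=F, B10=F
input #4 (w=28): covers B1=T, B2=S, B3=T, B4=F, B5=F, B6=E, B8=F, B10=T, B11=F
input #5 (w=4): covers B1=T, B2=E, B3=F, B5=T, B6=E, B7=F
union over all inputs: B1=T, B2=S, B2=E, B3=T, B3=F, B4=T, B4=F, B5=T, B5=F, B6=S, B6=E, B7=F, B8=T, B8=F, B9=F, B10=T, B10=F, B11=T, B11=F (19 outcomes)
every size-1 subset falls short of the 19 outcomes (best: 9/19)
every size-2 subset falls short of the 19 outcomes (best: 14/19)
every size-3 subset falls short of the 19 outcomes (best: 16/19)
every size-4 subset falls short of the 19 outcomes (best: 18/19)
at size 5, {1, 2, 3, 4, 5} reaches all 19 outcomes; every lexicographically earlier size-5 subset fails
Answer: 1, 2, 3, 4, 5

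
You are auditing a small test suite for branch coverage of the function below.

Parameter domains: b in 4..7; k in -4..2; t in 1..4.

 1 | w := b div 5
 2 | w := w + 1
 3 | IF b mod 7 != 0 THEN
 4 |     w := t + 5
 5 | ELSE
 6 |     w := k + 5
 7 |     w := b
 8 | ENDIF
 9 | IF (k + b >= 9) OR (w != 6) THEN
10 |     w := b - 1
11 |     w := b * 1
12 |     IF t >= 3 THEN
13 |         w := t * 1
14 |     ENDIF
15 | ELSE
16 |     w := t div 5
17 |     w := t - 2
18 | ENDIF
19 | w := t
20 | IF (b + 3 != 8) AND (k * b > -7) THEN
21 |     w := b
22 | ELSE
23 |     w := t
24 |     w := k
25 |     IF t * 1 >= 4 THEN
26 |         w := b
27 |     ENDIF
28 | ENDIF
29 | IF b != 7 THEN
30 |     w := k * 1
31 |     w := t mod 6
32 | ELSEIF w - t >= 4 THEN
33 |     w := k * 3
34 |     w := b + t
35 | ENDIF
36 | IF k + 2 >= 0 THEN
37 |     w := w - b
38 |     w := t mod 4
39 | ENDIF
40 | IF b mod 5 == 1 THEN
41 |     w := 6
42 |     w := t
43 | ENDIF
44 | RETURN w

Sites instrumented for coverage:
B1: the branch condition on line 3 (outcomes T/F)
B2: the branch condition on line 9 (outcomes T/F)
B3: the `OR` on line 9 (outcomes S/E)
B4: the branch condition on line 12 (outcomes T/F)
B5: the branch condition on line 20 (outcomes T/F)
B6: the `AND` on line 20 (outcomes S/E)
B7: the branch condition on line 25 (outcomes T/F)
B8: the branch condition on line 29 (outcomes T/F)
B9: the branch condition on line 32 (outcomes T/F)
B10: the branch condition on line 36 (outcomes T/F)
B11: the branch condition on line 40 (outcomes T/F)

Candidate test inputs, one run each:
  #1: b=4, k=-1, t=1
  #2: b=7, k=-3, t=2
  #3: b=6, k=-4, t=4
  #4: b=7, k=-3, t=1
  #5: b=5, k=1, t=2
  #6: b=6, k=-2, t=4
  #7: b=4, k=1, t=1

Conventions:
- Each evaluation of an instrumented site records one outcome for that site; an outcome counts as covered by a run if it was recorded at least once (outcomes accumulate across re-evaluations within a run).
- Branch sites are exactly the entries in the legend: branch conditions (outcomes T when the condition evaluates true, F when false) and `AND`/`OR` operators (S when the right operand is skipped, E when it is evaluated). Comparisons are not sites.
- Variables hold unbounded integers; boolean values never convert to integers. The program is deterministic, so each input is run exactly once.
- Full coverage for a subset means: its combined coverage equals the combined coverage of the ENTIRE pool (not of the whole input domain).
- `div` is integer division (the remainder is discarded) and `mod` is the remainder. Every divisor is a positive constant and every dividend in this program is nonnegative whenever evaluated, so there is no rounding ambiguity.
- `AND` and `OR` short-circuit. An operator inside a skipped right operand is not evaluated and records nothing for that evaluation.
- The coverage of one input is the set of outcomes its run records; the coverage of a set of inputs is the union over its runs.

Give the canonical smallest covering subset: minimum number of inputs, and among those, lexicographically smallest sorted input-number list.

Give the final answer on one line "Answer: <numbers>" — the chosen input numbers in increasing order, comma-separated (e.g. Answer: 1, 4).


#1 (b=4, k=-1, t=1) -> B1->T, B3->E, B2->F, B6->E, B5->T, B8->T, B10->T, B11->F; covered: B1=T, B2=F, B3=E, B5=T, B6=E, B8=T, B10=T, B11=F
#2 (b=7, k=-3, t=2) -> B1->F, B3->E, B2->T, B4->F, B6->E, B5->F, B7->F, B8->F, B9->F, B10->F, B11->F; covered: B1=F, B2=T, B3=E, B4=F, B5=F, B6=E, B7=F, B8=F, B9=F, B10=F, B11=F
#3 (b=6, k=-4, t=4) -> B1->T, B3->E, B2->T, B4->T, B6->E, B5->F, B7->T, B8->T, B10->F, B11->T; covered: B1=T, B2=T, B3=E, B4=T, B5=F, B6=E, B7=T, B8=T, B10=F, B11=T
#4 (b=7, k=-3, t=1) -> B1->F, B3->E, B2->T, B4->F, B6->E, B5->F, B7->F, B8->F, B9->F, B10->F, B11->F; covered: B1=F, B2=T, B3=E, B4=F, B5=F, B6=E, B7=F, B8=F, B9=F, B10=F, B11=F
#5 (b=5, k=1, t=2) -> B1->T, B3->E, B2->T, B4->F, B6->S, B5->F, B7->F, B8->T, B10->T, B11->F; covered: B1=T, B2=T, B3=E, B4=F, B5=F, B6=S, B7=F, B8=T, B10=T, B11=F
#6 (b=6, k=-2, t=4) -> B1->T, B3->E, B2->T, B4->T, B6->E, B5->F, B7->T, B8->T, B10->T, B11->T; covered: B1=T, B2=T, B3=E, B4=T, B5=F, B6=E, B7=T, B8=T, B10=T, B11=T
#7 (b=4, k=1, t=1) -> B1->T, B3->E, B2->F, B6->E, B5->T, B8->T, B10->T, B11->F; covered: B1=T, B2=F, B3=E, B5=T, B6=E, B8=T, B10=T, B11=F
union over all inputs: B1=T, B1=F, B2=T, B2=F, B3=E, B4=T, B4=F, B5=T, B5=F, B6=S, B6=E, B7=T, B7=F, B8=T, B8=F, B9=F, B10=T, B10=F, B11=T, B11=F (20 outcomes)
every size-1 subset falls short of the 20 outcomes (best: 11/20)
every size-2 subset falls short of the 20 outcomes (best: 17/20)
every size-3 subset falls short of the 20 outcomes (best: 19/20)
inputs {1, 2, 3, 5} (size 4) cover everything; no size-4 subset with a lexicographically smaller index list covers all 20
Answer: 1, 2, 3, 5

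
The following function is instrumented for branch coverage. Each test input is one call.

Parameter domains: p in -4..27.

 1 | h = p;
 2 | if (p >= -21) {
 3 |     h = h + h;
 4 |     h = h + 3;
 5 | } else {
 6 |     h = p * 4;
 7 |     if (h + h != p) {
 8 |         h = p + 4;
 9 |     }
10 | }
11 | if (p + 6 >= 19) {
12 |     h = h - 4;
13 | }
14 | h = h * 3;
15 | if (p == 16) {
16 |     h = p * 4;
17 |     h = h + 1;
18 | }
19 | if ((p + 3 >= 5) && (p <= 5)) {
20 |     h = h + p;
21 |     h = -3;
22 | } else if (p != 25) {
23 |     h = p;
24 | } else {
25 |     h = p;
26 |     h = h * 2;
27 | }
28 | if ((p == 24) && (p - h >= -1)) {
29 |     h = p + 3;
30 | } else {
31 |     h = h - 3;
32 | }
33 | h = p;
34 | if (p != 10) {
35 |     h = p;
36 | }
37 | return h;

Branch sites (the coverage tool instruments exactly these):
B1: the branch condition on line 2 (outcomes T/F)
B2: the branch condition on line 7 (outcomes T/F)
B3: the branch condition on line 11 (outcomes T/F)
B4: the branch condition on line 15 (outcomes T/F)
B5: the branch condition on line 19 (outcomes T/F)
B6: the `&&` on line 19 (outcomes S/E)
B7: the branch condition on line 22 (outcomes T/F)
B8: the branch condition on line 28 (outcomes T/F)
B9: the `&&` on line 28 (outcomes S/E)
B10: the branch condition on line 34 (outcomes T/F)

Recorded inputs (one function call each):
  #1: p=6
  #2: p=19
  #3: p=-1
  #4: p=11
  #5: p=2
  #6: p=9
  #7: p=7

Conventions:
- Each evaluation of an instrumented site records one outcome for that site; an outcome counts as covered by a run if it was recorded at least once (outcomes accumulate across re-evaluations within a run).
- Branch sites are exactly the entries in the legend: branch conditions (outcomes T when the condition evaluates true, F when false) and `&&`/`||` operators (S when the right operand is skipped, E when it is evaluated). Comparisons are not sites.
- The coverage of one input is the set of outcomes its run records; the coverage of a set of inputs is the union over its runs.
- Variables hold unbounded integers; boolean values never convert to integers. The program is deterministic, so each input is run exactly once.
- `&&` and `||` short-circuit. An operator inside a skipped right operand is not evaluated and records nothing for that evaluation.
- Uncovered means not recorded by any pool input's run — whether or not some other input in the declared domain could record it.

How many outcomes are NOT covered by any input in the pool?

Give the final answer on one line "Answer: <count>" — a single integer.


input #1, p=6: events B1->T, B3->F, B4->F, B6->E, B5->F, B7->T, B9->S, B8->F, B10->T; outcomes B1=T, B3=F, B4=F, B5=F, B6=E, B7=T, B8=F, B9=S, B10=T
input #2, p=19: events B1->T, B3->T, B4->F, B6->E, B5->F, B7->T, B9->S, B8->F, B10->T; outcomes B1=T, B3=T, B4=F, B5=F, B6=E, B7=T, B8=F, B9=S, B10=T
input #3, p=-1: events B1->T, B3->F, B4->F, B6->S, B5->F, B7->T, B9->S, B8->F, B10->T; outcomes B1=T, B3=F, B4=F, B5=F, B6=S, B7=T, B8=F, B9=S, B10=T
input #4, p=11: events B1->T, B3->F, B4->F, B6->E, B5->F, B7->T, B9->S, B8->F, B10->T; outcomes B1=T, B3=F, B4=F, B5=F, B6=E, B7=T, B8=F, B9=S, B10=T
input #5, p=2: events B1->T, B3->F, B4->F, B6->E, B5->T, B9->S, B8->F, B10->T; outcomes B1=T, B3=F, B4=F, B5=T, B6=E, B8=F, B9=S, B10=T
input #6, p=9: events B1->T, B3->F, B4->F, B6->E, B5->F, B7->T, B9->S, B8->F, B10->T; outcomes B1=T, B3=F, B4=F, B5=F, B6=E, B7=T, B8=F, B9=S, B10=T
input #7, p=7: events B1->T, B3->F, B4->F, B6->E, B5->F, B7->T, B9->S, B8->F, B10->T; outcomes B1=T, B3=F, B4=F, B5=F, B6=E, B7=T, B8=F, B9=S, B10=T
union over the pool: B1=T, B3=T, B3=F, B4=F, B5=T, B5=F, B6=S, B6=E, B7=T, B8=F, B9=S, B10=T
uncovered (8 of 20): B1=F, B2=T, B2=F, B4=T, B7=F, B8=T, B9=E, B10=F
Answer: 8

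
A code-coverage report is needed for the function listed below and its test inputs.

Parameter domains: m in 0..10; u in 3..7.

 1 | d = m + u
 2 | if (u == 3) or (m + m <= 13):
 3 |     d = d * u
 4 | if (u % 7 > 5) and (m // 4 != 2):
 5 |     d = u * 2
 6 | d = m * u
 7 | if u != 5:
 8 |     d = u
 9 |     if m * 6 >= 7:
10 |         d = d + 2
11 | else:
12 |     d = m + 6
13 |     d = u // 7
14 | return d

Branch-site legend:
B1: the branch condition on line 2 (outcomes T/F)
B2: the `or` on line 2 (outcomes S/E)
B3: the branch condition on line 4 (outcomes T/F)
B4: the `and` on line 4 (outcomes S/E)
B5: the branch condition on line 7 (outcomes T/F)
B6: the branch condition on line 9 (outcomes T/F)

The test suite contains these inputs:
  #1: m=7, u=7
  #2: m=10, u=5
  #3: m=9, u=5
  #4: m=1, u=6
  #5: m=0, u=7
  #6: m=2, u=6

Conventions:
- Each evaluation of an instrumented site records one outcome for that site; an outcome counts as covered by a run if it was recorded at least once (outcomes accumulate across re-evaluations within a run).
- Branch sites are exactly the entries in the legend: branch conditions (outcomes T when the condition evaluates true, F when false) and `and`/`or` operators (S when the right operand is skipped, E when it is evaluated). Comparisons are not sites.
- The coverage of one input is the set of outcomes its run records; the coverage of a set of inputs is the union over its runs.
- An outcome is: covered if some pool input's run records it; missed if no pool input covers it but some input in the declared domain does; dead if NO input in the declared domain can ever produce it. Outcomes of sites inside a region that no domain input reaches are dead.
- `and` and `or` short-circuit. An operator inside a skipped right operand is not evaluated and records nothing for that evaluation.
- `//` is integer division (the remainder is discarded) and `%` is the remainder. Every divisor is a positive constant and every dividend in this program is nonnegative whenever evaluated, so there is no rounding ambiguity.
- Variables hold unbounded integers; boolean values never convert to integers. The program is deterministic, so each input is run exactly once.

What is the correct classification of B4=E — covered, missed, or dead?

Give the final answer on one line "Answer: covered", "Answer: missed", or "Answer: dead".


B4=E is recorded by pool input(s) 4, 6 -> covered
Answer: covered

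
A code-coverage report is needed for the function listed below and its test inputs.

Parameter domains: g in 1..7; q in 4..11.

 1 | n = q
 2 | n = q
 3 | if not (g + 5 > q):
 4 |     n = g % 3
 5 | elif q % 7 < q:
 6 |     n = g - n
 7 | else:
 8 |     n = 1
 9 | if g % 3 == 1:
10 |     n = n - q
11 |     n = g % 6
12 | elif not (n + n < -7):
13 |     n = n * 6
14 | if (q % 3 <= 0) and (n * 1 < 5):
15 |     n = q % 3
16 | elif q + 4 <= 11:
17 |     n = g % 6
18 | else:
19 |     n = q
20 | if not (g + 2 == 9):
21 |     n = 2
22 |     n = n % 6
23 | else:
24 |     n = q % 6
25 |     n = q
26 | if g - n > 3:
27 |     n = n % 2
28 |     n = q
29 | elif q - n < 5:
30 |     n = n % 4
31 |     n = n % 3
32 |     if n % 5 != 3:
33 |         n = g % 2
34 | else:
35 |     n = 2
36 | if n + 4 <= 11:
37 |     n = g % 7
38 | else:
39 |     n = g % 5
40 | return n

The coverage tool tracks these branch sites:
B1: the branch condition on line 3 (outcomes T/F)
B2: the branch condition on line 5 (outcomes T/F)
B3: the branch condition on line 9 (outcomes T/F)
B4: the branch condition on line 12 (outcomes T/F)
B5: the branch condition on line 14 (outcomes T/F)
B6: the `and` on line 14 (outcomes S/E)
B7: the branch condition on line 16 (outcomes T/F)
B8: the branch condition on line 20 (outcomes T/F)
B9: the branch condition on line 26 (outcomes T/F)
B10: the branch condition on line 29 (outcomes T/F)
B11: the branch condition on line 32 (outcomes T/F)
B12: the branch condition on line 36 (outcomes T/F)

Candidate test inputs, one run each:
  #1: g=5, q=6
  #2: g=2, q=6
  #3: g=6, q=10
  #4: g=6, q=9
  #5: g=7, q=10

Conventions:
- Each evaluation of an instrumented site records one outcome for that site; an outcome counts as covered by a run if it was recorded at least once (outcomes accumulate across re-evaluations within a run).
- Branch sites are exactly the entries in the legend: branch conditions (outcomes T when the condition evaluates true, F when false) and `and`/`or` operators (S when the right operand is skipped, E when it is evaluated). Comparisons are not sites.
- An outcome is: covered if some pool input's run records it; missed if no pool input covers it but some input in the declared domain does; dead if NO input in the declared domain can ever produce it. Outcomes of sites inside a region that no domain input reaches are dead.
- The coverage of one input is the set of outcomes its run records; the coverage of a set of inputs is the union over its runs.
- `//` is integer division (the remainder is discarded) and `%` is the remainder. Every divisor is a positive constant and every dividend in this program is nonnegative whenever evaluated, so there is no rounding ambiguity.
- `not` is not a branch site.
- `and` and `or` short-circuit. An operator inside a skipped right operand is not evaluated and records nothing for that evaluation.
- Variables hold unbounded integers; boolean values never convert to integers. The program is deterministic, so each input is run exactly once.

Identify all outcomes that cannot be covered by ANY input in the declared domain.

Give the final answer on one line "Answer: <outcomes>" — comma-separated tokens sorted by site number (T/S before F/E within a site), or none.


checking every outcome against all 56 domain inputs:
  B11=F: no domain input ever produces it -> dead
  reachable outcomes have witnesses, e.g. B1=T (e.g. g=1, q=6), B1=F (e.g. g=1, q=4), B2=T (e.g. g=3, q=7), B2=F (e.g. g=1, q=4)
Answer: B11=F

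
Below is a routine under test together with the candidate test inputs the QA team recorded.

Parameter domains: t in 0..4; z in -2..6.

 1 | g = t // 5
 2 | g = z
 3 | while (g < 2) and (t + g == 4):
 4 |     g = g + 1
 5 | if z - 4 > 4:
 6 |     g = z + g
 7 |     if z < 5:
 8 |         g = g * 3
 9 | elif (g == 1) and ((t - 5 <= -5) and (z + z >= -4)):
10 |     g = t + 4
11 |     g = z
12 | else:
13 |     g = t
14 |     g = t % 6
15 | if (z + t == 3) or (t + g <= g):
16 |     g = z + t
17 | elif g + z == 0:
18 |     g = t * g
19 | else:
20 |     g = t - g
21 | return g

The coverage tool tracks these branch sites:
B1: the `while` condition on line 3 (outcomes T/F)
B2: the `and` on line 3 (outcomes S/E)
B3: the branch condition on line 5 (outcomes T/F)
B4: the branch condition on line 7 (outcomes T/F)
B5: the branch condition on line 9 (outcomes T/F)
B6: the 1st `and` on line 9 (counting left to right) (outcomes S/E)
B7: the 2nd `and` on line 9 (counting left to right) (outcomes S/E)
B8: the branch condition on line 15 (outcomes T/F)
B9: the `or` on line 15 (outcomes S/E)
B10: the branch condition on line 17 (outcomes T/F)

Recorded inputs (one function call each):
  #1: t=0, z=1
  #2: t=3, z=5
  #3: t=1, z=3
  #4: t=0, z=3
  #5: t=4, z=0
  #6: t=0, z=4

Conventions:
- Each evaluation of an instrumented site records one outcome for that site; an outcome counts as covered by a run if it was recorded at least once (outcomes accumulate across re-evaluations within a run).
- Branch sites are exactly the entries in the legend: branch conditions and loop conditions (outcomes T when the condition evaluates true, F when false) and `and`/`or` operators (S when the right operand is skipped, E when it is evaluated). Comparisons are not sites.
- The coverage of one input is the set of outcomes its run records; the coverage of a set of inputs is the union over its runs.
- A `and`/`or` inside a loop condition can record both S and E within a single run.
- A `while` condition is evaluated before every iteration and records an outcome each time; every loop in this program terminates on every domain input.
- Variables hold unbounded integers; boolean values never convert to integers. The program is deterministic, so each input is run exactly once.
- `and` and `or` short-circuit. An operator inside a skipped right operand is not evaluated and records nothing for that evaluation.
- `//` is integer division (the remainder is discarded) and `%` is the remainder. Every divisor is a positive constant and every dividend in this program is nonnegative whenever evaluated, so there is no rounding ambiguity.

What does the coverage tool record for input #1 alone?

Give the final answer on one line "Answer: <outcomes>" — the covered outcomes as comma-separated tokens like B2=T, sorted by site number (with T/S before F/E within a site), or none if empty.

Tracing the run of input #1 (t=0, z=1):
  B2->E, B1->F, B3->F, B6->E, B7->E, B5->T, B9->E, B8->T
collecting distinct outcomes: B1=F, B2=E, B3=F, B5=T, B6=E, B7=E, B8=T, B9=E

Answer: B1=F, B2=E, B3=F, B5=T, B6=E, B7=E, B8=T, B9=E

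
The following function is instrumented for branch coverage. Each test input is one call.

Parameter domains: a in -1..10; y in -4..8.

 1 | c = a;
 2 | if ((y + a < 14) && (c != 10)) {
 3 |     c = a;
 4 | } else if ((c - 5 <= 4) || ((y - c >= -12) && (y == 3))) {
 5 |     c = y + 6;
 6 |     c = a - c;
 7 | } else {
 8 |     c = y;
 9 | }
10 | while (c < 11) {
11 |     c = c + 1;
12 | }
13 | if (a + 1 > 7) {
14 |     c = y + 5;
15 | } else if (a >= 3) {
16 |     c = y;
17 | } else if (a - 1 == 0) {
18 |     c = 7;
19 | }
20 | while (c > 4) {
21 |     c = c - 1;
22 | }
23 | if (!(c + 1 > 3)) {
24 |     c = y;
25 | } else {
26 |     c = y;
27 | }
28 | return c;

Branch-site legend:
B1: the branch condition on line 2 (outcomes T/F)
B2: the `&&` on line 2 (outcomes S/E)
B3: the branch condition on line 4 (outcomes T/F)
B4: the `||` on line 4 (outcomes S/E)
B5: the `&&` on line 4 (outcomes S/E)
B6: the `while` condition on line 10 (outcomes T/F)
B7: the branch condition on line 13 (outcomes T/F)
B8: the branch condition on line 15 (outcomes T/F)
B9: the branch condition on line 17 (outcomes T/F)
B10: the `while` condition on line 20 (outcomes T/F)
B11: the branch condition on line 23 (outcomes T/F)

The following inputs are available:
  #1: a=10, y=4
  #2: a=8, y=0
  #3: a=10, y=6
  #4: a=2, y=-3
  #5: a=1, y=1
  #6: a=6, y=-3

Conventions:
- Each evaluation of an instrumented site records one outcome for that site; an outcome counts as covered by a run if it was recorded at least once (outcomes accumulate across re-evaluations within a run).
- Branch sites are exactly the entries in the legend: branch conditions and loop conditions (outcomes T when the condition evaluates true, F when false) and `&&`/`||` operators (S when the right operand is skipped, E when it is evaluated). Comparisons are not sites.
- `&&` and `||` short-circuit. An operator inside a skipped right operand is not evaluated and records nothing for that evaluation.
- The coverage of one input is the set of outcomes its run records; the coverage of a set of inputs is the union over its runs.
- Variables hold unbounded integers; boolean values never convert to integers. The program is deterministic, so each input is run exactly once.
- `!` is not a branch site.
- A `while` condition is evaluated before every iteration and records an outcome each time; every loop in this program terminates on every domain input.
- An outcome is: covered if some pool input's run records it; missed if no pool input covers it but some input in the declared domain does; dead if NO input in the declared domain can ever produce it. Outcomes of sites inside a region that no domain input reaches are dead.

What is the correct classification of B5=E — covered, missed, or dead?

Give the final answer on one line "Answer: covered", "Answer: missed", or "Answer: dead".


B5=E is recorded by pool input(s) 1, 3 -> covered
Answer: covered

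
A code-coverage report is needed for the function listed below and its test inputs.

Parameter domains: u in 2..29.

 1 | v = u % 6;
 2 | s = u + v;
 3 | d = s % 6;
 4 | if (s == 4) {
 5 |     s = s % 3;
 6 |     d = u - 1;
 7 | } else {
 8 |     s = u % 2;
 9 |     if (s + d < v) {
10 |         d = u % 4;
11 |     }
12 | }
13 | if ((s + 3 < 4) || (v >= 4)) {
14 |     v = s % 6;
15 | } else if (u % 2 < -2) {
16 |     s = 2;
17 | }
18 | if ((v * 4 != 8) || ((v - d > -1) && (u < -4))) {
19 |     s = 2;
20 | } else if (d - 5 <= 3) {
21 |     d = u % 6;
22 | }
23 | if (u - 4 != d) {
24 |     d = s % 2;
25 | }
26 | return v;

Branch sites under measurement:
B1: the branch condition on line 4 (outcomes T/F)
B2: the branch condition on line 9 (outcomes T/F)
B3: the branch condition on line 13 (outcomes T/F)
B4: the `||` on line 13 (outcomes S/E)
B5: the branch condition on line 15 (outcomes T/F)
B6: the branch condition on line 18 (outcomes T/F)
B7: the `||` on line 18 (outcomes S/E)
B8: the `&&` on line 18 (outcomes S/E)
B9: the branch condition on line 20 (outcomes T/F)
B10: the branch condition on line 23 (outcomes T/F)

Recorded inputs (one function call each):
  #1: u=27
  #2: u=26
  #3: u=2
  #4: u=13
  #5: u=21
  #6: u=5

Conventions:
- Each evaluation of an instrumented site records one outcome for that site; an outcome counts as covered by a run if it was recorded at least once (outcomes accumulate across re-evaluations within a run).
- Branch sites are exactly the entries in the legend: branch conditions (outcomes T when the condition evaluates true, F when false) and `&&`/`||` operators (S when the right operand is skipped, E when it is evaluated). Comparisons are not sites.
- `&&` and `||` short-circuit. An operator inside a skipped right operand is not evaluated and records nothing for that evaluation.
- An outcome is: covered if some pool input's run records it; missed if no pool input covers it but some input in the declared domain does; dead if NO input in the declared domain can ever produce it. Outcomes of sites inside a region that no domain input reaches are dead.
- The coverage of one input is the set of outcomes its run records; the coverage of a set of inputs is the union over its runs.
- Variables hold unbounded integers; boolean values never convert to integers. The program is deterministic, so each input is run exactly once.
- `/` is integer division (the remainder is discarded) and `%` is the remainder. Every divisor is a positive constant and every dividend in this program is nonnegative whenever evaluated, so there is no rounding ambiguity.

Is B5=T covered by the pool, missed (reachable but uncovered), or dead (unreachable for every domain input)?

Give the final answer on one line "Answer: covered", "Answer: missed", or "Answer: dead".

no pool input records B5=T
checking all 28 inputs in the declared domain: B5=T is never recorded -> dead

Answer: dead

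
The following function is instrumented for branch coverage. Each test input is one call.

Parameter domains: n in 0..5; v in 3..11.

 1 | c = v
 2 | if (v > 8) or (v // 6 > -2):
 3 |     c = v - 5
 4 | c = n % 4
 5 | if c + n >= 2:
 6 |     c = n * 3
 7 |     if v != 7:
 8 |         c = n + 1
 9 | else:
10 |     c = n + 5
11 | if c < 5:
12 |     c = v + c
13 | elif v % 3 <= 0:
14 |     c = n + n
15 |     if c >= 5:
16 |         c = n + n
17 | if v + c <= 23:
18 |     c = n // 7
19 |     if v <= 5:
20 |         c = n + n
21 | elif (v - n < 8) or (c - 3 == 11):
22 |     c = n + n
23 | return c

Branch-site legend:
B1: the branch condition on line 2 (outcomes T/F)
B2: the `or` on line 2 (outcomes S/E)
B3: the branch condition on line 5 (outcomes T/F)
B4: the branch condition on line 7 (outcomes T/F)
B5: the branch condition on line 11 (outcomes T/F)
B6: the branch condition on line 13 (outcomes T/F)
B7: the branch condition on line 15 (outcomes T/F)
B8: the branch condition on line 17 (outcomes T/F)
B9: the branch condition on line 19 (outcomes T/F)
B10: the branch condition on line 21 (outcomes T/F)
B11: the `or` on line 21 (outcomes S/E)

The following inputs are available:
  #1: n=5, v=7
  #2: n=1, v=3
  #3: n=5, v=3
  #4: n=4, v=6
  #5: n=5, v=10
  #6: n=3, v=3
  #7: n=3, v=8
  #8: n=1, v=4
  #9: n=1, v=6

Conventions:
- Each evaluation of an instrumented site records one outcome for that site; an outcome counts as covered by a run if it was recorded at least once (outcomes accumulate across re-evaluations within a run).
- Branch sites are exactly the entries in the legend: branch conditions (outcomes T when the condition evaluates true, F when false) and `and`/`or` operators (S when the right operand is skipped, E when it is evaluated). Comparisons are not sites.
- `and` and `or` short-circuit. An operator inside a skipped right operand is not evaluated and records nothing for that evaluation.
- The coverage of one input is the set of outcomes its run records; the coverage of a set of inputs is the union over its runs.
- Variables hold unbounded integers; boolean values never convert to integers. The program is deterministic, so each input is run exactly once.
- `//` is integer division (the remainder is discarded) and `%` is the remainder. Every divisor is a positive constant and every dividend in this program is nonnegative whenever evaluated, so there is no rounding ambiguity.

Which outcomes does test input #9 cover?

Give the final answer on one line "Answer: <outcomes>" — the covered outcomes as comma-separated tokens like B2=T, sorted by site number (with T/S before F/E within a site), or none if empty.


Tracing the run of input #9 (n=1, v=6):
  B2->E, B1->T, B3->T, B4->T, B5->T, B8->T, B9->F
collecting distinct outcomes: B1=T, B2=E, B3=T, B4=T, B5=T, B8=T, B9=F
Answer: B1=T, B2=E, B3=T, B4=T, B5=T, B8=T, B9=F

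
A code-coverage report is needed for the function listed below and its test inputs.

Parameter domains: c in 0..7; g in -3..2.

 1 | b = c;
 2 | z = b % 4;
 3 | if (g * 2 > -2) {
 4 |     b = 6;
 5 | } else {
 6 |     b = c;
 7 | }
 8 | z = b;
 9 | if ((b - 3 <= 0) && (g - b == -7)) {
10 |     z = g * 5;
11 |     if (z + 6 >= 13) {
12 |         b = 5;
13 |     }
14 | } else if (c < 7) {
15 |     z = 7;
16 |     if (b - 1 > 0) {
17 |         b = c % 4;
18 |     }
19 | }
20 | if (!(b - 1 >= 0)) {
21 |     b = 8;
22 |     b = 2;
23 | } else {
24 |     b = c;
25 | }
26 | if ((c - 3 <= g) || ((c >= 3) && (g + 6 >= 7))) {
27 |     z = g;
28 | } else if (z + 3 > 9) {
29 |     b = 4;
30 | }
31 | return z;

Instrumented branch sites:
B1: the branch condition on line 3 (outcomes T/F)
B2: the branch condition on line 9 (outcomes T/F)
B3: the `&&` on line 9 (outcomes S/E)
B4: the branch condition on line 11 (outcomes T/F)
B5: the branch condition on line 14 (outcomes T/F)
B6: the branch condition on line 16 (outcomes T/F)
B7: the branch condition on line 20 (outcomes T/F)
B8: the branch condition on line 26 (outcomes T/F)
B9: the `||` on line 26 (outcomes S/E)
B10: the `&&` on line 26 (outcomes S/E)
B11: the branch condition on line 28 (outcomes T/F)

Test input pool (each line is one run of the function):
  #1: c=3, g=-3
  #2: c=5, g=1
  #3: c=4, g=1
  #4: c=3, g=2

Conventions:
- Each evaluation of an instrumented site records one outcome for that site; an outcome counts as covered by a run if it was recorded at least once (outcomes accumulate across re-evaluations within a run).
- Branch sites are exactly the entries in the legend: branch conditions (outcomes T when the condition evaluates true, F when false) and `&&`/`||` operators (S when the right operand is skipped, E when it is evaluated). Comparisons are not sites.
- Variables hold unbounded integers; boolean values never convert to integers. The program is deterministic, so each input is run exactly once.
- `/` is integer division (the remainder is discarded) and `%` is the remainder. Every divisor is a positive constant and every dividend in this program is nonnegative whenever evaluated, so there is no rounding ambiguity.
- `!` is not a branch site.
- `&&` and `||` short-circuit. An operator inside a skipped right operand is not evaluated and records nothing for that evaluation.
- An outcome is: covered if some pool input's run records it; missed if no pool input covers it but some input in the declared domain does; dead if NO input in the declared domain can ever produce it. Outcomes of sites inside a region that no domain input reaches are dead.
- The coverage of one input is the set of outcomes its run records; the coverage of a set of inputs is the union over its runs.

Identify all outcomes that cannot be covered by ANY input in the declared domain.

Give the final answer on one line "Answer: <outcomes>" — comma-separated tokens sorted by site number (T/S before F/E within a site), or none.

sweeping the full domain (48 inputs) for each outcome:
  B2=T: unreachable across the whole domain -> dead
  B4=T: unreachable across the whole domain -> dead
  B4=F: unreachable across the whole domain -> dead
  reachable outcomes have witnesses, e.g. B1=T (e.g. c=0, g=0), B1=F (e.g. c=0, g=-3), B2=F (e.g. c=0, g=-3), B3=S (e.g. c=0, g=0)

Answer: B2=T, B4=T, B4=F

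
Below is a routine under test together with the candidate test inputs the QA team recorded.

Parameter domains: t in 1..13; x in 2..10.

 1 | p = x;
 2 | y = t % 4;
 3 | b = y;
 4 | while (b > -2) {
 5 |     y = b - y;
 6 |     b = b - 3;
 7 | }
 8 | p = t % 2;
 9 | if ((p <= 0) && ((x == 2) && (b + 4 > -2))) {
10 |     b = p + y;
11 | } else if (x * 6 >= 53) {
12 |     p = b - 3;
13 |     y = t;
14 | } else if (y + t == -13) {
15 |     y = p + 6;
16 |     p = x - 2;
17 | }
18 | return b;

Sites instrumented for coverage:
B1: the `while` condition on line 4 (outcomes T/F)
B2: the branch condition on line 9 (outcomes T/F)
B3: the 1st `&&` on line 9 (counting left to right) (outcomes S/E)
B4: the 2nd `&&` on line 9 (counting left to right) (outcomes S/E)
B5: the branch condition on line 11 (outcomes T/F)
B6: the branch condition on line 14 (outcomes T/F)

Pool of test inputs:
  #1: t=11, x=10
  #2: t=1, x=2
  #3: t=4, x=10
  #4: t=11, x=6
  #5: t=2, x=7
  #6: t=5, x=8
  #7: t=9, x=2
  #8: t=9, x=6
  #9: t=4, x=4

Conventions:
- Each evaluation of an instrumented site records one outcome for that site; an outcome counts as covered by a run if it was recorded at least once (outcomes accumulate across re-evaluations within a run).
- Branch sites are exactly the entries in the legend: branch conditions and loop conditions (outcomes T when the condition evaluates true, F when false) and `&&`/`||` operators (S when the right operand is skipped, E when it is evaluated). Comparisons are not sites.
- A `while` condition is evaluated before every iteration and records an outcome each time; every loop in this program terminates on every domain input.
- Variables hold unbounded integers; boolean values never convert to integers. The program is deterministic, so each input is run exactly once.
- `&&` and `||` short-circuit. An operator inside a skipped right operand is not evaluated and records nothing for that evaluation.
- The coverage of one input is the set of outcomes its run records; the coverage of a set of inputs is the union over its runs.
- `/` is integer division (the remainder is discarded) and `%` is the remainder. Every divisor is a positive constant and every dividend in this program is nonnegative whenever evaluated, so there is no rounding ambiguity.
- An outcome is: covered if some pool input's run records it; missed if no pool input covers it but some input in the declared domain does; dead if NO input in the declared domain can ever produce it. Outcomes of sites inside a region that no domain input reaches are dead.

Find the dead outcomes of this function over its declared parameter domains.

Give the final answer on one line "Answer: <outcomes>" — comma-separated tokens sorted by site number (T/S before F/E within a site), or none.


checking every outcome against all 117 domain inputs:
  B6=T: unreachable across the whole domain -> dead
  reachable outcomes have witnesses, e.g. B1=T (e.g. t=1, x=2), B1=F (e.g. t=1, x=2), B2=T (e.g. t=2, x=2), B2=F (e.g. t=1, x=2)
Answer: B6=T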